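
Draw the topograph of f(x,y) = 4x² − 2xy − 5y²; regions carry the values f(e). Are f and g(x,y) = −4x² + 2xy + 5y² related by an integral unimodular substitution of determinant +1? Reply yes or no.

D₁ = 84, D₂ = 84
river cycle of f (length 6): (-5, 2, 4), (4, 6, -3), (-3, 6, 4), (4, 2, -5), (-5, 8, 1), (1, 8, -5)
river cycle of g (length 6): (5, 8, -1), (-1, 8, 5), (5, 2, -4), (-4, 6, 3), (3, 6, -4), (-4, 2, 5)
cycles differ ⇒ inequivalent

no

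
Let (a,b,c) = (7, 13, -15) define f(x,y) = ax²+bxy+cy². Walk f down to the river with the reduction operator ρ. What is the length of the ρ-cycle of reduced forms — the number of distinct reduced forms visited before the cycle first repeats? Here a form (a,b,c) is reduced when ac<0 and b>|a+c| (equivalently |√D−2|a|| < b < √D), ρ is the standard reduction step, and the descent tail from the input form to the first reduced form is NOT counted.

D = 589, ⌊√D⌋ = 24
river: ρ → (-15,17,5)
river: ρ → (5,23,-3)
river: ρ → (-3,19,19)
river: ρ → (19,19,-3)
river: ρ → (-3,23,5)
river: ρ → (5,17,-15)
river: ρ → (-15,13,7)
river: ρ → (7,15,-13)
river: ρ → (-13,11,9)
river: ρ → (9,7,-15)
river: ρ → (-15,23,1)
river: ρ → (1,23,-15)
river: ρ → (-15,7,9)
river: ρ → (9,11,-13)
river: ρ → (-13,15,7)
river: ρ → (7,13,-15)
ρ-cycle length = 16 (tail of 0 descent steps not counted)

16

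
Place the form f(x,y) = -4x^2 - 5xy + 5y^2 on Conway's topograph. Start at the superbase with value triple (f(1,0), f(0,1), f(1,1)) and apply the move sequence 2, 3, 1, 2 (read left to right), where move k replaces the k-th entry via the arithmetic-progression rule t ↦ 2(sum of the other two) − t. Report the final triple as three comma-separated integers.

start (-4,5,-4) = (f(1,0),f(0,1),f(1,1))
replace slot 2: 2·((-4)+(-4)) − 5 = -21 → (-4,-21,-4)
replace slot 3: 2·((-4)+(-21)) − (-4) = -46 → (-4,-21,-46)
replace slot 1: 2·((-21)+(-46)) − (-4) = -130 → (-130,-21,-46)
replace slot 2: 2·((-130)+(-46)) − (-21) = -331 → (-130,-331,-46)

-130,-331,-46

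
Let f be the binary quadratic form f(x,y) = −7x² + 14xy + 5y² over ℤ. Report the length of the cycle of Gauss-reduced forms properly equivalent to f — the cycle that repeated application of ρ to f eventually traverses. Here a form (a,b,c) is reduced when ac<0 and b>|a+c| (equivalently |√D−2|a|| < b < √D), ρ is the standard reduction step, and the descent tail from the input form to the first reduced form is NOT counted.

D = 336, ⌊√D⌋ = 18
river: ρ → (5,16,-4)
river: ρ → (-4,16,5)
river: ρ → (5,14,-7)
river: ρ → (-7,14,5)
ρ-cycle length = 4 (tail of 0 descent steps not counted)

4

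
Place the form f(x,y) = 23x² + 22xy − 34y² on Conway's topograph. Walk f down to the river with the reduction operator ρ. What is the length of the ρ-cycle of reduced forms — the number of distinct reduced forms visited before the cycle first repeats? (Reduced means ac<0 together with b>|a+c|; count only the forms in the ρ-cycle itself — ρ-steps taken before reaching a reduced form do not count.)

D = 3612, ⌊√D⌋ = 60
river: ρ → (-34,46,11)
river: ρ → (11,42,-42)
river: ρ → (-42,42,11)
river: ρ → (11,46,-34)
river: ρ → (-34,22,23)
river: ρ → (23,24,-33)
river: ρ → (-33,42,14)
river: ρ → (14,42,-33)
river: ρ → (-33,24,23)
river: ρ → (23,22,-34)
ρ-cycle length = 10 (tail of 0 descent steps not counted)

10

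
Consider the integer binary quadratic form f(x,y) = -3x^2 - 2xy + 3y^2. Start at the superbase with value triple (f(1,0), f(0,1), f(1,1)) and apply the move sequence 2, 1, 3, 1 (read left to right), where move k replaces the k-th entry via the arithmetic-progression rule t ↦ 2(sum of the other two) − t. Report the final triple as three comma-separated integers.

start (-3,3,-2) = (f(1,0),f(0,1),f(1,1))
replace slot 2: 2·((-3)+(-2)) − 3 = -13 → (-3,-13,-2)
replace slot 1: 2·((-13)+(-2)) − (-3) = -27 → (-27,-13,-2)
replace slot 3: 2·((-27)+(-13)) − (-2) = -78 → (-27,-13,-78)
replace slot 1: 2·((-13)+(-78)) − (-27) = -155 → (-155,-13,-78)

-155,-13,-78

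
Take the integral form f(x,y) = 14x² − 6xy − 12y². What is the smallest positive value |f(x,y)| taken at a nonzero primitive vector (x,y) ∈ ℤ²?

descent: ρ → (-12,6,14)  [lands on river]
river: ρ → (14,22,-4)
river: ρ → (-4,26,2)
river: ρ → (2,26,-4)
river: ρ → (-4,22,14)
river: ρ → (14,6,-12)
river: ρ → (-12,18,8)
river: ρ → (8,14,-16)
river: ρ → (-16,18,6)
river: ρ → (6,18,-16)
river: ρ → (-16,14,8)
river: ρ → (8,18,-12)
closes: descent 1, river 12
min |a| on river = 2

2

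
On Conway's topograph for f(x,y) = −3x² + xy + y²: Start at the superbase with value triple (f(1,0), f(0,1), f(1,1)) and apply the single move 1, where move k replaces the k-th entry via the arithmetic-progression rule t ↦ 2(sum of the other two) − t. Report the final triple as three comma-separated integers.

start (-3,1,-1) = (f(1,0),f(0,1),f(1,1))
replace slot 1: 2·(1+(-1)) − (-3) = 3 → (3,1,-1)

3,1,-1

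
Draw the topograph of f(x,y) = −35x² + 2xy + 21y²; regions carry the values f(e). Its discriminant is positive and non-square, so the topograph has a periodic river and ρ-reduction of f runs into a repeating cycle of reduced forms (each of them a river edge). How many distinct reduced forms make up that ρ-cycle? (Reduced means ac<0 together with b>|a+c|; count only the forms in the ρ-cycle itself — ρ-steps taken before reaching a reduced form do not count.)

D = 2944, ⌊√D⌋ = 54
descent: ρ → (21,40,-16)  [lands on river]
river: ρ → (-16,24,37)
river: ρ → (37,50,-3)
river: ρ → (-3,52,20)
river: ρ → (20,28,-27)
river: ρ → (-27,26,21)
river: ρ → (21,16,-32)
river: ρ → (-32,48,5)
river: ρ → (5,52,-12)
river: ρ → (-12,44,21)
ρ-cycle length = 10 (tail of 1 descent step not counted)

10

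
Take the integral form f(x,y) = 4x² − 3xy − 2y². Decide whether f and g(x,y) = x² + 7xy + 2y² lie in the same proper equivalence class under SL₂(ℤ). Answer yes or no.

D₁ = 41, D₂ = 41
river cycle of f (length 10): (-2, 3, 4), (4, 5, -1), (-1, 5, 4), (4, 3, -2), (-2, 5, 2), (2, 3, -4), (-4, 5, 1), (1, 5, -4), (-4, 3, 2), (2, 5, -2)
river cycle of g (length 10): (2, 5, -2), (-2, 3, 4), (4, 5, -1), (-1, 5, 4), (4, 3, -2), (-2, 5, 2), (2, 3, -4), (-4, 5, 1), (1, 5, -4), (-4, 3, 2)
cycles coincide ⇒ equivalent

yes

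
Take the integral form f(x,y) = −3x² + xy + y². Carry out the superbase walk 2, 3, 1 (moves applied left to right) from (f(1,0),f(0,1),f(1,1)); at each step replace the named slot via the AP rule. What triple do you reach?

start (-3,1,-1) = (f(1,0),f(0,1),f(1,1))
replace slot 2: 2·((-3)+(-1)) − 1 = -9 → (-3,-9,-1)
replace slot 3: 2·((-3)+(-9)) − (-1) = -23 → (-3,-9,-23)
replace slot 1: 2·((-9)+(-23)) − (-3) = -61 → (-61,-9,-23)

-61,-9,-23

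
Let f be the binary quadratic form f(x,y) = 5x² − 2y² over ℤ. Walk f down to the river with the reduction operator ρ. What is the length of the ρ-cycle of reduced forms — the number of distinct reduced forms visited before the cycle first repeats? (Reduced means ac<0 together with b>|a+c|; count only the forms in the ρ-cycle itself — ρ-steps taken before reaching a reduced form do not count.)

D = 40, ⌊√D⌋ = 6
descent: ρ → (-2,4,3)  [lands on river]
river: ρ → (3,2,-3)
river: ρ → (-3,4,2)
river: ρ → (2,4,-3)
river: ρ → (-3,2,3)
river: ρ → (3,4,-2)
ρ-cycle length = 6 (tail of 1 descent step not counted)

6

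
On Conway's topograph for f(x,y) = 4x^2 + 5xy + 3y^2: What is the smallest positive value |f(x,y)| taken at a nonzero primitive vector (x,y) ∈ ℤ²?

translate: b→-3 (≡5 mod 8), so (4,5,3)→(4,-3,2)
flip: (4,-3,2)→(2,3,4)
translate: b→-1 (≡3 mod 4), so (2,3,4)→(2,-1,3)
reduced (well bottom): (2,-1,3) with a≤c, −a<b≤a
well minimum = a = 2

2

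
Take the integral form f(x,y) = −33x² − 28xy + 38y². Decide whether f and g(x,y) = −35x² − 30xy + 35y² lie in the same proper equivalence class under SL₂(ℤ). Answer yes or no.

D₁ = 5800, D₂ = 5800
river cycle of f (length 38): (38, 28, -33), (-33, 38, 33), (33, 28, -38), (-38, 48, 23), (23, 44, -42), (-42, 40, 25), (25, 60, -22), (-22, 72, 7), (7, 68, -42), (-42, 16, 33), … (28 more)
river cycle of g (length 14): (35, 30, -35), (-35, 40, 30), (30, 20, -45), (-45, 70, 5), (5, 70, -45), (-45, 20, 30), (30, 40, -35), (-35, 30, 35), (35, 40, -30), (-30, 20, 45), … (4 more)
cycles differ ⇒ inequivalent

no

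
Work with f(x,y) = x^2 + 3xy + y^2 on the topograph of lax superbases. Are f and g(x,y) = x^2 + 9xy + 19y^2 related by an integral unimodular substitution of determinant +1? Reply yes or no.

D₁ = 5, D₂ = 5
river cycle of f (length 2): (1, 1, -1), (-1, 1, 1)
river cycle of g (length 2): (1, 1, -1), (-1, 1, 1)
cycles coincide ⇒ equivalent

yes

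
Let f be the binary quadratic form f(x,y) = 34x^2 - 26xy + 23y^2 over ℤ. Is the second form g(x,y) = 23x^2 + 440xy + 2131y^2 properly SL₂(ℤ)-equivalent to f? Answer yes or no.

D₁ = -2452, D₂ = -2452
f: flip: (34,-26,23)→(23,26,34)
f: translate: b→-20 (≡26 mod 46), so (23,26,34)→(23,-20,31)
f: reduced (well bottom): (23,-20,31) with a≤c, −a<b≤a
g: translate: b→-20 (≡440 mod 46), so (23,440,2131)→(23,-20,31)
g: reduced (well bottom): (23,-20,31) with a≤c, −a<b≤a
reduced forms (23, -20, 31) vs (23, -20, 31) ⇒ equivalent

yes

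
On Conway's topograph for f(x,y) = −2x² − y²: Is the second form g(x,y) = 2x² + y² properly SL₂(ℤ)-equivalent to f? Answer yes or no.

D₁ = -8, D₂ = -8
f is negative-definite; reduce −f:
−f: flip: (2,0,1)→(1,0,2)
−f: reduced (well bottom): (1,0,2) with a≤c, −a<b≤a
flip sign back: reduced form of f is (-1,0,-2)
g: flip: (2,0,1)→(1,0,2)
g: reduced (well bottom): (1,0,2) with a≤c, −a<b≤a
reduced forms (-1, 0, -2) vs (1, 0, 2) ⇒ inequivalent

no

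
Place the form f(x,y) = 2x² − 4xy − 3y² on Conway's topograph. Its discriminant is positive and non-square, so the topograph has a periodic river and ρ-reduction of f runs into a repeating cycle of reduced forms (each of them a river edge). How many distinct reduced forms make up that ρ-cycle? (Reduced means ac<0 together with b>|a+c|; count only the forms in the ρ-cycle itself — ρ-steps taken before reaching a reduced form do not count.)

D = 40, ⌊√D⌋ = 6
descent: ρ → (-3,4,2)  [lands on river]
river: ρ → (2,4,-3)
river: ρ → (-3,2,3)
river: ρ → (3,4,-2)
river: ρ → (-2,4,3)
river: ρ → (3,2,-3)
ρ-cycle length = 6 (tail of 1 descent step not counted)

6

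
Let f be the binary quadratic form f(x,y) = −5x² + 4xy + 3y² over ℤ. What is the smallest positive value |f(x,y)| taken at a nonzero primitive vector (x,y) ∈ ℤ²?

river: ρ → (3,8,-1)
river: ρ → (-1,8,3)
river: ρ → (3,4,-5)
river: ρ → (-5,6,2)
river: ρ → (2,6,-5)
river: ρ → (-5,4,3)
closes: descent 0, river 6
min |a| on river = 1

1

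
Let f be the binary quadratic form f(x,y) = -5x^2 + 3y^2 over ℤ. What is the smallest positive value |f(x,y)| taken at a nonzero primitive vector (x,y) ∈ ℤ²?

descent: ρ → (3,6,-2)  [lands on river]
river: ρ → (-2,6,3)
closes: descent 1, river 2
min |a| on river = 2

2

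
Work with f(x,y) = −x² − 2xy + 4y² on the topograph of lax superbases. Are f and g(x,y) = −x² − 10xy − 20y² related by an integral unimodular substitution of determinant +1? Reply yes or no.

D₁ = 20, D₂ = 20
river cycle of f (length 2): (-1, 4, 1), (1, 4, -1)
river cycle of g (length 2): (-1, 4, 1), (1, 4, -1)
cycles coincide ⇒ equivalent

yes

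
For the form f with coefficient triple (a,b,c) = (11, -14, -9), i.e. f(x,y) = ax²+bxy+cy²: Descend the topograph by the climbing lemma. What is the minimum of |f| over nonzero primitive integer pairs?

descent: ρ → (-9,14,11)  [lands on river]
river: ρ → (11,8,-12)
river: ρ → (-12,16,7)
river: ρ → (7,12,-16)
river: ρ → (-16,20,3)
river: ρ → (3,22,-9)
closes: descent 1, river 6
min |a| on river = 3

3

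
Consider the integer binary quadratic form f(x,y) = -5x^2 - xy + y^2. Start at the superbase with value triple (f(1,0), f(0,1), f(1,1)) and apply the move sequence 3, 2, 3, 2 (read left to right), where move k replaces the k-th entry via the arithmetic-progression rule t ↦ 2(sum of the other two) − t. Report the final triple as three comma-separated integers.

start (-5,1,-5) = (f(1,0),f(0,1),f(1,1))
replace slot 3: 2·((-5)+1) − (-5) = -3 → (-5,1,-3)
replace slot 2: 2·((-5)+(-3)) − 1 = -17 → (-5,-17,-3)
replace slot 3: 2·((-5)+(-17)) − (-3) = -41 → (-5,-17,-41)
replace slot 2: 2·((-5)+(-41)) − (-17) = -75 → (-5,-75,-41)

-5,-75,-41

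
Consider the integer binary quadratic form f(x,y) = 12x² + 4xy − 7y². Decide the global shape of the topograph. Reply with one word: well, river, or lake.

D = b²−4ac = 4² − 4·12·(-7) = 352
D > 0 non-square ⇒ indefinite ⇒ periodic river

river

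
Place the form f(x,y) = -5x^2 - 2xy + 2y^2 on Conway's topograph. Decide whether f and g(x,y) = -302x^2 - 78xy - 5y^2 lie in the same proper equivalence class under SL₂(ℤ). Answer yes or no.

D₁ = 44, D₂ = 44
river cycle of f (length 2): (2, 6, -1), (-1, 6, 2)
river cycle of g (length 2): (2, 6, -1), (-1, 6, 2)
cycles coincide ⇒ equivalent

yes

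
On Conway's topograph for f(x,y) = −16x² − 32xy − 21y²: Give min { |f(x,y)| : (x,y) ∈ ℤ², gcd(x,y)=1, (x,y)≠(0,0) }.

translate: b→0 (≡32 mod 32), so (16,32,21)→(16,0,5)
flip: (16,0,5)→(5,0,16)
reduced (well bottom): (5,0,16) with a≤c, −a<b≤a
well minimum |f| = |-5| = 5 (negative-definite)

5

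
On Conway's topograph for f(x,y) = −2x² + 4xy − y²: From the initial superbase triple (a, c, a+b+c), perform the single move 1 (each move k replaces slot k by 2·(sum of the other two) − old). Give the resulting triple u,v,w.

start (-2,-1,1) = (f(1,0),f(0,1),f(1,1))
replace slot 1: 2·((-1)+1) − (-2) = 2 → (2,-1,1)

2,-1,1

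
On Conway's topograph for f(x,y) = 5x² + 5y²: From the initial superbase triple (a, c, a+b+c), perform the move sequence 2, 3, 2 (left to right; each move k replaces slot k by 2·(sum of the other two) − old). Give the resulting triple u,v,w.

start (5,5,10) = (f(1,0),f(0,1),f(1,1))
replace slot 2: 2·(5+10) − 5 = 25 → (5,25,10)
replace slot 3: 2·(5+25) − 10 = 50 → (5,25,50)
replace slot 2: 2·(5+50) − 25 = 85 → (5,85,50)

5,85,50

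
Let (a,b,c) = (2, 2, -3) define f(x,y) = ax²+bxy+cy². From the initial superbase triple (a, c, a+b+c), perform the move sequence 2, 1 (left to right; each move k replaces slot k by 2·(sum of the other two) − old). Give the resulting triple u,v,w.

start (2,-3,1) = (f(1,0),f(0,1),f(1,1))
replace slot 2: 2·(2+1) − (-3) = 9 → (2,9,1)
replace slot 1: 2·(9+1) − 2 = 18 → (18,9,1)

18,9,1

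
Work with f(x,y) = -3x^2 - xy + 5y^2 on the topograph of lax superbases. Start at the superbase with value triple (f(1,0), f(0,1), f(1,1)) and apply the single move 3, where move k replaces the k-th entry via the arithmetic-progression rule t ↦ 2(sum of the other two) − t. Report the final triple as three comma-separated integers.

start (-3,5,1) = (f(1,0),f(0,1),f(1,1))
replace slot 3: 2·((-3)+5) − 1 = 3 → (-3,5,3)

-3,5,3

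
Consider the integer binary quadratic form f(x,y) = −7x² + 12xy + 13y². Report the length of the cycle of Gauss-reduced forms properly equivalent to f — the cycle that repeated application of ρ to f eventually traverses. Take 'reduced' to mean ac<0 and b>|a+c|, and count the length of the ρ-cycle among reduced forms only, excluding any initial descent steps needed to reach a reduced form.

D = 508, ⌊√D⌋ = 22
river: ρ → (13,14,-6)
river: ρ → (-6,22,1)
river: ρ → (1,22,-6)
river: ρ → (-6,14,13)
river: ρ → (13,12,-7)
river: ρ → (-7,16,9)
river: ρ → (9,20,-3)
river: ρ → (-3,22,2)
river: ρ → (2,22,-3)
river: ρ → (-3,20,9)
river: ρ → (9,16,-7)
river: ρ → (-7,12,13)
ρ-cycle length = 12 (tail of 0 descent steps not counted)

12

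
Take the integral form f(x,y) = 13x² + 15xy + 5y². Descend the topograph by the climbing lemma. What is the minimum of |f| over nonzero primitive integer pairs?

translate: b→-11 (≡15 mod 26), so (13,15,5)→(13,-11,3)
flip: (13,-11,3)→(3,11,13)
translate: b→-1 (≡11 mod 6), so (3,11,13)→(3,-1,3)
flip: (3,-1,3)→(3,1,3)
reduced (well bottom): (3,1,3) with a≤c, −a<b≤a
well minimum = a = 3

3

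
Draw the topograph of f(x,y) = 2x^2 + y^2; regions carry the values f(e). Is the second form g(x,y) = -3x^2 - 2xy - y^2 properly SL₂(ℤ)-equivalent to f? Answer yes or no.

D₁ = -8, D₂ = -8
f: flip: (2,0,1)→(1,0,2)
f: reduced (well bottom): (1,0,2) with a≤c, −a<b≤a
g is negative-definite; reduce −g:
−g: flip: (3,2,1)→(1,-2,3)
−g: translate: b→0 (≡-2 mod 2), so (1,-2,3)→(1,0,2)
−g: reduced (well bottom): (1,0,2) with a≤c, −a<b≤a
flip sign back: reduced form of g is (-1,0,-2)
reduced forms (1, 0, 2) vs (-1, 0, -2) ⇒ inequivalent

no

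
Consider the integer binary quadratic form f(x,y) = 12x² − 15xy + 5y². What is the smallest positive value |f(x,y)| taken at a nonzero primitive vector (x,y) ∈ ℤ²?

translate: b→9 (≡-15 mod 24), so (12,-15,5)→(12,9,2)
flip: (12,9,2)→(2,-9,12)
translate: b→-1 (≡-9 mod 4), so (2,-9,12)→(2,-1,2)
flip: (2,-1,2)→(2,1,2)
reduced (well bottom): (2,1,2) with a≤c, −a<b≤a
well minimum = a = 2

2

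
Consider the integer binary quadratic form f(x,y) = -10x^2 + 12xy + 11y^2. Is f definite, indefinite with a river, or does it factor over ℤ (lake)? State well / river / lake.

D = b²−4ac = 12² − 4·(-10)·11 = 584
D > 0 non-square ⇒ indefinite ⇒ periodic river

river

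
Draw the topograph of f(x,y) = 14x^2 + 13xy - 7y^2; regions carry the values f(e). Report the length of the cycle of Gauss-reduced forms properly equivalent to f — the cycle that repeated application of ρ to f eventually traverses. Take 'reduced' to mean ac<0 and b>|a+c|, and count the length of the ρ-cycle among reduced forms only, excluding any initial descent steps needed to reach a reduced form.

D = 561, ⌊√D⌋ = 23
river: ρ → (-7,15,12)
river: ρ → (12,9,-10)
river: ρ → (-10,11,11)
river: ρ → (11,11,-10)
river: ρ → (-10,9,12)
river: ρ → (12,15,-7)
river: ρ → (-7,13,14)
river: ρ → (14,15,-6)
river: ρ → (-6,21,5)
river: ρ → (5,19,-10)
river: ρ → (-10,21,3)
river: ρ → (3,21,-10)
river: ρ → (-10,19,5)
river: ρ → (5,21,-6)
river: ρ → (-6,15,14)
river: ρ → (14,13,-7)
ρ-cycle length = 16 (tail of 0 descent steps not counted)

16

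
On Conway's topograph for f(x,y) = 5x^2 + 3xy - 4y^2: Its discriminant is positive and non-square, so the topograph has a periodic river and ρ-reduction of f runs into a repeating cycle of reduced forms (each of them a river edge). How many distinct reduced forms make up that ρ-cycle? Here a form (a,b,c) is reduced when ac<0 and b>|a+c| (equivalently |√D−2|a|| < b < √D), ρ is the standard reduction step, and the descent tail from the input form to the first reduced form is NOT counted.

D = 89, ⌊√D⌋ = 9
river: ρ → (-4,5,4)
river: ρ → (4,3,-5)
river: ρ → (-5,7,2)
river: ρ → (2,9,-1)
river: ρ → (-1,9,2)
river: ρ → (2,7,-5)
river: ρ → (-5,3,4)
river: ρ → (4,5,-4)
river: ρ → (-4,3,5)
river: ρ → (5,7,-2)
river: ρ → (-2,9,1)
river: ρ → (1,9,-2)
river: ρ → (-2,7,5)
river: ρ → (5,3,-4)
ρ-cycle length = 14 (tail of 0 descent steps not counted)

14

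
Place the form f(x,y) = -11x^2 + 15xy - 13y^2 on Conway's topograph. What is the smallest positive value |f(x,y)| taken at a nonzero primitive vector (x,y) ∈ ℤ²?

translate: b→7 (≡-15 mod 22), so (11,-15,13)→(11,7,9)
flip: (11,7,9)→(9,-7,11)
reduced (well bottom): (9,-7,11) with a≤c, −a<b≤a
well minimum |f| = |-9| = 9 (negative-definite)

9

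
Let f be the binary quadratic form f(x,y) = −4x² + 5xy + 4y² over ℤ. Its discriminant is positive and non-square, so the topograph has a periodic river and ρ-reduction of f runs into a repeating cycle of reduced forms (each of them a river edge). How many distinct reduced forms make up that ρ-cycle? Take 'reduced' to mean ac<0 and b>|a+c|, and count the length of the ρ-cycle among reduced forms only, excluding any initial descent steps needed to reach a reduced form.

D = 89, ⌊√D⌋ = 9
river: ρ → (4,3,-5)
river: ρ → (-5,7,2)
river: ρ → (2,9,-1)
river: ρ → (-1,9,2)
river: ρ → (2,7,-5)
river: ρ → (-5,3,4)
river: ρ → (4,5,-4)
river: ρ → (-4,3,5)
river: ρ → (5,7,-2)
river: ρ → (-2,9,1)
river: ρ → (1,9,-2)
river: ρ → (-2,7,5)
river: ρ → (5,3,-4)
river: ρ → (-4,5,4)
ρ-cycle length = 14 (tail of 0 descent steps not counted)

14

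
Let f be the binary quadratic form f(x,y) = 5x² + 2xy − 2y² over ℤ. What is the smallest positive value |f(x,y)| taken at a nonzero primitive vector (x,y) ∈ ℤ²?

descent: ρ → (-2,6,1)  [lands on river]
river: ρ → (1,6,-2)
closes: descent 1, river 2
min |a| on river = 1

1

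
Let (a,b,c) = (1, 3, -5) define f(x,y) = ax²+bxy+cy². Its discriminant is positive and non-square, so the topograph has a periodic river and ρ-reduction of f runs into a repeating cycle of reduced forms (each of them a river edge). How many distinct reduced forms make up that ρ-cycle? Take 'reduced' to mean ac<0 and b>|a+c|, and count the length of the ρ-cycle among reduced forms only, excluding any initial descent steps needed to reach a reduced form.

D = 29, ⌊√D⌋ = 5
descent: ρ → (-5,-3,1)
descent: ρ → (1,5,-1)  [lands on river]
river: ρ → (-1,5,1)
ρ-cycle length = 2 (tail of 2 descent steps not counted)

2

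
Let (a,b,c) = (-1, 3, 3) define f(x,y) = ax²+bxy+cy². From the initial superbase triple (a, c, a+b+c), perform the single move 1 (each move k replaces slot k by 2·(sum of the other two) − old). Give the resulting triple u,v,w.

start (-1,3,5) = (f(1,0),f(0,1),f(1,1))
replace slot 1: 2·(3+5) − (-1) = 17 → (17,3,5)

17,3,5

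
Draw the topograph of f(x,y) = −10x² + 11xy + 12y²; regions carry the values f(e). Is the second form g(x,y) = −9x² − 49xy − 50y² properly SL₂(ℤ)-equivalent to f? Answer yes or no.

D₁ = 601, D₂ = 601
river cycle of f (length 66): (12, 13, -9), (-9, 23, 2), (2, 21, -20), (-20, 19, 3), (3, 23, -6), (-6, 13, 18), (18, 23, -1), (-1, 23, 18), (18, 13, -6), (-6, 23, 3), … (56 more)
river cycle of g (length 66): (-9, 23, 2), (2, 21, -20), (-20, 19, 3), (3, 23, -6), (-6, 13, 18), (18, 23, -1), (-1, 23, 18), (18, 13, -6), (-6, 23, 3), (3, 19, -20), … (56 more)
cycles coincide ⇒ equivalent

yes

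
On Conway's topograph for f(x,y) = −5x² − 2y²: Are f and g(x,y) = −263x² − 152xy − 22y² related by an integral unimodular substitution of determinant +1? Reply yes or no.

D₁ = -40, D₂ = -40
f is negative-definite; reduce −f:
−f: flip: (5,0,2)→(2,0,5)
−f: reduced (well bottom): (2,0,5) with a≤c, −a<b≤a
flip sign back: reduced form of f is (-2,0,-5)
g is negative-definite; reduce −g:
−g: flip: (263,152,22)→(22,-152,263)
−g: translate: b→-20 (≡-152 mod 44), so (22,-152,263)→(22,-20,5)
−g: flip: (22,-20,5)→(5,20,22)
−g: translate: b→0 (≡20 mod 10), so (5,20,22)→(5,0,2)
−g: flip: (5,0,2)→(2,0,5)
−g: reduced (well bottom): (2,0,5) with a≤c, −a<b≤a
flip sign back: reduced form of g is (-2,0,-5)
reduced forms (-2, 0, -5) vs (-2, 0, -5) ⇒ equivalent

yes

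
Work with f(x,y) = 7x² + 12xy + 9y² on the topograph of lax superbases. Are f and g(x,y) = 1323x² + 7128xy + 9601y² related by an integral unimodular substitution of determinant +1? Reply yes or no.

D₁ = -108, D₂ = -108
f: translate: b→-2 (≡12 mod 14), so (7,12,9)→(7,-2,4)
f: flip: (7,-2,4)→(4,2,7)
f: reduced (well bottom): (4,2,7) with a≤c, −a<b≤a
g: translate: b→-810 (≡7128 mod 2646), so (1323,7128,9601)→(1323,-810,124)
g: flip: (1323,-810,124)→(124,810,1323)
g: translate: b→66 (≡810 mod 248), so (124,810,1323)→(124,66,9)
g: flip: (124,66,9)→(9,-66,124)
g: translate: b→6 (≡-66 mod 18), so (9,-66,124)→(9,6,4)
g: flip: (9,6,4)→(4,-6,9)
g: translate: b→2 (≡-6 mod 8), so (4,-6,9)→(4,2,7)
g: reduced (well bottom): (4,2,7) with a≤c, −a<b≤a
reduced forms (4, 2, 7) vs (4, 2, 7) ⇒ equivalent

yes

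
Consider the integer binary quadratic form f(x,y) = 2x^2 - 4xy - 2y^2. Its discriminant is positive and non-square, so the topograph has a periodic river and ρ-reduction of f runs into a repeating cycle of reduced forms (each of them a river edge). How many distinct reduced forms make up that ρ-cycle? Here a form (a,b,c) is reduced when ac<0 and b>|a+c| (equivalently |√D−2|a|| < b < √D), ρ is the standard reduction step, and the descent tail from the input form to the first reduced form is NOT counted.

D = 32, ⌊√D⌋ = 5
descent: ρ → (-2,4,2)  [lands on river]
river: ρ → (2,4,-2)
ρ-cycle length = 2 (tail of 1 descent step not counted)

2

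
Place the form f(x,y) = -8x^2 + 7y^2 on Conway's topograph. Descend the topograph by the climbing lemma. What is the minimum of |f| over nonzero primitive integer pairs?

descent: ρ → (7,14,-1)  [lands on river]
river: ρ → (-1,14,7)
closes: descent 1, river 2
min |a| on river = 1

1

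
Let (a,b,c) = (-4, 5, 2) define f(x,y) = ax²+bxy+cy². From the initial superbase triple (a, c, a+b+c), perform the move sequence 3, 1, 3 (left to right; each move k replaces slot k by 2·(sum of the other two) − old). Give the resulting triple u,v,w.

start (-4,2,3) = (f(1,0),f(0,1),f(1,1))
replace slot 3: 2·((-4)+2) − 3 = -7 → (-4,2,-7)
replace slot 1: 2·(2+(-7)) − (-4) = -6 → (-6,2,-7)
replace slot 3: 2·((-6)+2) − (-7) = -1 → (-6,2,-1)

-6,2,-1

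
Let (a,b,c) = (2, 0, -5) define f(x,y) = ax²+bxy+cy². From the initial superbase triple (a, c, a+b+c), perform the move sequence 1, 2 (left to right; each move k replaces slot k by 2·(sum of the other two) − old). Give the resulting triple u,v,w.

start (2,-5,-3) = (f(1,0),f(0,1),f(1,1))
replace slot 1: 2·((-5)+(-3)) − 2 = -18 → (-18,-5,-3)
replace slot 2: 2·((-18)+(-3)) − (-5) = -37 → (-18,-37,-3)

-18,-37,-3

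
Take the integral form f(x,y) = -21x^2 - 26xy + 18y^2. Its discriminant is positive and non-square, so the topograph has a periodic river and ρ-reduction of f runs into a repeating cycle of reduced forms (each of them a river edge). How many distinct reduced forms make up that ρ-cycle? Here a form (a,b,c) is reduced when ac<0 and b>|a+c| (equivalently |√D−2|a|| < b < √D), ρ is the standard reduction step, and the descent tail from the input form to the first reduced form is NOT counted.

D = 2188, ⌊√D⌋ = 46
descent: ρ → (18,26,-21)  [lands on river]
river: ρ → (-21,16,23)
river: ρ → (23,30,-14)
river: ρ → (-14,26,27)
river: ρ → (27,28,-13)
river: ρ → (-13,24,31)
river: ρ → (31,38,-6)
river: ρ → (-6,46,3)
river: ρ → (3,44,-21)
river: ρ → (-21,40,7)
river: ρ → (7,44,-9)
river: ρ → (-9,46,2)
river: ρ → (2,46,-9)
river: ρ → (-9,44,7)
river: ρ → (7,40,-21)
river: ρ → (-21,44,3)
river: ρ → (3,46,-6)
river: ρ → (-6,38,31)
river: ρ → (31,24,-13)
river: ρ → (-13,28,27)
river: ρ → (27,26,-14)
river: ρ → (-14,30,23)
river: ρ → (23,16,-21)
river: ρ → (-21,26,18)
river: ρ → (18,46,-1)
river: ρ → (-1,46,18)
ρ-cycle length = 26 (tail of 1 descent step not counted)

26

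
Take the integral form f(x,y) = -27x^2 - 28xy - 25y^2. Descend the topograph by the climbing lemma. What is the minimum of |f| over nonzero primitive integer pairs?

translate: b→-26 (≡28 mod 54), so (27,28,25)→(27,-26,24)
flip: (27,-26,24)→(24,26,27)
translate: b→-22 (≡26 mod 48), so (24,26,27)→(24,-22,25)
reduced (well bottom): (24,-22,25) with a≤c, −a<b≤a
well minimum |f| = |-24| = 24 (negative-definite)

24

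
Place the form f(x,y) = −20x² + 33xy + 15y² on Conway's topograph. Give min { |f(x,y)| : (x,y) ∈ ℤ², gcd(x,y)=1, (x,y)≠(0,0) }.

river: ρ → (15,27,-26)
river: ρ → (-26,25,16)
river: ρ → (16,39,-12)
river: ρ → (-12,33,25)
river: ρ → (25,17,-20)
river: ρ → (-20,23,22)
river: ρ → (22,21,-21)
river: ρ → (-21,21,22)
river: ρ → (22,23,-20)
river: ρ → (-20,17,25)
river: ρ → (25,33,-12)
river: ρ → (-12,39,16)
river: ρ → (16,25,-26)
river: ρ → (-26,27,15)
river: ρ → (15,33,-20)
river: ρ → (-20,47,1)
river: ρ → (1,47,-20)
river: ρ → (-20,33,15)
closes: descent 0, river 18
min |a| on river = 1

1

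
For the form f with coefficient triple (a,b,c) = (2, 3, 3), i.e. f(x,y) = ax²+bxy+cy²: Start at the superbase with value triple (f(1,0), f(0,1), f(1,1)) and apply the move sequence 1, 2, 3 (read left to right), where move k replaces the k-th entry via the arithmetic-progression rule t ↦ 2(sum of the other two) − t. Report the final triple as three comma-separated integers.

start (2,3,8) = (f(1,0),f(0,1),f(1,1))
replace slot 1: 2·(3+8) − 2 = 20 → (20,3,8)
replace slot 2: 2·(20+8) − 3 = 53 → (20,53,8)
replace slot 3: 2·(20+53) − 8 = 138 → (20,53,138)

20,53,138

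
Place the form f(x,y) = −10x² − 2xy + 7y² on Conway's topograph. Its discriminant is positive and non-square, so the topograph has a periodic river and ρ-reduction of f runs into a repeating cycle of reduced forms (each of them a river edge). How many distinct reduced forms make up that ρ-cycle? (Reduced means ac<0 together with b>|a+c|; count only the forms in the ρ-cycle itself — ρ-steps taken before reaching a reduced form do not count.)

D = 284, ⌊√D⌋ = 16
descent: ρ → (7,16,-1)  [lands on river]
river: ρ → (-1,16,7)
river: ρ → (7,12,-5)
river: ρ → (-5,8,11)
river: ρ → (11,14,-2)
river: ρ → (-2,14,11)
river: ρ → (11,8,-5)
river: ρ → (-5,12,7)
ρ-cycle length = 8 (tail of 1 descent step not counted)

8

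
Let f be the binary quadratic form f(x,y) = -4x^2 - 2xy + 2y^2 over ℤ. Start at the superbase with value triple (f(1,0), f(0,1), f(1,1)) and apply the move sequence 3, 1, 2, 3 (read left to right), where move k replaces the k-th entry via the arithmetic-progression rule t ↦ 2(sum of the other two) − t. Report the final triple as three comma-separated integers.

start (-4,2,-4) = (f(1,0),f(0,1),f(1,1))
replace slot 3: 2·((-4)+2) − (-4) = 0 → (-4,2,0)
replace slot 1: 2·(2+0) − (-4) = 8 → (8,2,0)
replace slot 2: 2·(8+0) − 2 = 14 → (8,14,0)
replace slot 3: 2·(8+14) − 0 = 44 → (8,14,44)

8,14,44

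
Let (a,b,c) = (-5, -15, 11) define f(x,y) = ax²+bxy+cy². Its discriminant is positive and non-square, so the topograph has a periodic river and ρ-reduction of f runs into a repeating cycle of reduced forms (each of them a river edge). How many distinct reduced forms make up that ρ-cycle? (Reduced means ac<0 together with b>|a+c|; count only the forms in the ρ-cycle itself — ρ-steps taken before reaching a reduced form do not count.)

D = 445, ⌊√D⌋ = 21
descent: ρ → (11,15,-5)  [lands on river]
river: ρ → (-5,15,11)
river: ρ → (11,7,-9)
river: ρ → (-9,11,9)
river: ρ → (9,7,-11)
river: ρ → (-11,15,5)
river: ρ → (5,15,-11)
river: ρ → (-11,7,9)
river: ρ → (9,11,-9)
river: ρ → (-9,7,11)
ρ-cycle length = 10 (tail of 1 descent step not counted)

10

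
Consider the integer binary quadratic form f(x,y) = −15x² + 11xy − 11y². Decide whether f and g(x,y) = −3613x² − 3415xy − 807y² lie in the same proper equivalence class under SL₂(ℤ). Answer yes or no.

D₁ = -539, D₂ = -539
f is negative-definite; reduce −f:
−f: flip: (15,-11,11)→(11,11,15)
−f: reduced (well bottom): (11,11,15) with a≤c, −a<b≤a
flip sign back: reduced form of f is (-11,-11,-15)
g is negative-definite; reduce −g:
−g: flip: (3613,3415,807)→(807,-3415,3613)
−g: translate: b→-187 (≡-3415 mod 1614), so (807,-3415,3613)→(807,-187,11)
−g: flip: (807,-187,11)→(11,187,807)
−g: translate: b→11 (≡187 mod 22), so (11,187,807)→(11,11,15)
−g: reduced (well bottom): (11,11,15) with a≤c, −a<b≤a
flip sign back: reduced form of g is (-11,-11,-15)
reduced forms (-11, -11, -15) vs (-11, -11, -15) ⇒ equivalent

yes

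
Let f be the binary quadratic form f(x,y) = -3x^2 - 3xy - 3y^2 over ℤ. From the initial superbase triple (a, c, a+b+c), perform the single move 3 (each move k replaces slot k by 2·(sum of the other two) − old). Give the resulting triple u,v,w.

start (-3,-3,-9) = (f(1,0),f(0,1),f(1,1))
replace slot 3: 2·((-3)+(-3)) − (-9) = -3 → (-3,-3,-3)

-3,-3,-3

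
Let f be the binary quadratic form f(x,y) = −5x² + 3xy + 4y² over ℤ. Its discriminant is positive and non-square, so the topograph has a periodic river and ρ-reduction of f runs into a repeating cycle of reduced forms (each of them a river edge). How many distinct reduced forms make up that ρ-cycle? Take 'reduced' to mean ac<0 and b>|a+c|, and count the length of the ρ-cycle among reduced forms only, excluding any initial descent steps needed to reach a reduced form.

D = 89, ⌊√D⌋ = 9
river: ρ → (4,5,-4)
river: ρ → (-4,3,5)
river: ρ → (5,7,-2)
river: ρ → (-2,9,1)
river: ρ → (1,9,-2)
river: ρ → (-2,7,5)
river: ρ → (5,3,-4)
river: ρ → (-4,5,4)
river: ρ → (4,3,-5)
river: ρ → (-5,7,2)
river: ρ → (2,9,-1)
river: ρ → (-1,9,2)
river: ρ → (2,7,-5)
river: ρ → (-5,3,4)
ρ-cycle length = 14 (tail of 0 descent steps not counted)

14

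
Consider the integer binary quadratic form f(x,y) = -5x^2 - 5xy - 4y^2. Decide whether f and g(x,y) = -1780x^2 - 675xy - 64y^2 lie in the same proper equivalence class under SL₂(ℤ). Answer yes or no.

D₁ = -55, D₂ = -55
f is negative-definite; reduce −f:
−f: flip: (5,5,4)→(4,-5,5)
−f: translate: b→3 (≡-5 mod 8), so (4,-5,5)→(4,3,4)
−f: reduced (well bottom): (4,3,4) with a≤c, −a<b≤a
flip sign back: reduced form of f is (-4,-3,-4)
g is negative-definite; reduce −g:
−g: flip: (1780,675,64)→(64,-675,1780)
−g: translate: b→-35 (≡-675 mod 128), so (64,-675,1780)→(64,-35,5)
−g: flip: (64,-35,5)→(5,35,64)
−g: translate: b→5 (≡35 mod 10), so (5,35,64)→(5,5,4)
−g: flip: (5,5,4)→(4,-5,5)
−g: translate: b→3 (≡-5 mod 8), so (4,-5,5)→(4,3,4)
−g: reduced (well bottom): (4,3,4) with a≤c, −a<b≤a
flip sign back: reduced form of g is (-4,-3,-4)
reduced forms (-4, -3, -4) vs (-4, -3, -4) ⇒ equivalent

yes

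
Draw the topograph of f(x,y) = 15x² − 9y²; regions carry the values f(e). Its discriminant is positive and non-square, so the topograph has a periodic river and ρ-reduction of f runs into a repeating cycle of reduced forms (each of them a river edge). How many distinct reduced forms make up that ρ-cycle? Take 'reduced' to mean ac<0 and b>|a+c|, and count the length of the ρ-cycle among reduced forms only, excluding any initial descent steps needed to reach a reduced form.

D = 540, ⌊√D⌋ = 23
descent: ρ → (-9,18,6)  [lands on river]
river: ρ → (6,18,-9)
ρ-cycle length = 2 (tail of 1 descent step not counted)

2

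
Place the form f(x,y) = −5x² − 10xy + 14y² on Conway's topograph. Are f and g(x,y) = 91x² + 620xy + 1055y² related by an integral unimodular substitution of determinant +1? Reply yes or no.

D₁ = 380, D₂ = 380
river cycle of f (length 4): (14, 10, -5), (-5, 10, 14), (14, 18, -1), (-1, 18, 14)
river cycle of g (length 4): (14, 10, -5), (-5, 10, 14), (14, 18, -1), (-1, 18, 14)
cycles coincide ⇒ equivalent

yes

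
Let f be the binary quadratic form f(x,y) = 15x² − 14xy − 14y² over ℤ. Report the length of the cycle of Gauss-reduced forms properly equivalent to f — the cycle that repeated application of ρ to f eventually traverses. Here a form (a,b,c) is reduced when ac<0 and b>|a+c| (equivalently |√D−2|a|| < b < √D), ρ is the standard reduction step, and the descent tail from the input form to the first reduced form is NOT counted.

D = 1036, ⌊√D⌋ = 32
descent: ρ → (-14,14,15)  [lands on river]
river: ρ → (15,16,-13)
river: ρ → (-13,10,18)
river: ρ → (18,26,-5)
river: ρ → (-5,24,23)
river: ρ → (23,22,-6)
river: ρ → (-6,26,15)
river: ρ → (15,4,-17)
river: ρ → (-17,30,2)
river: ρ → (2,30,-17)
river: ρ → (-17,4,15)
river: ρ → (15,26,-6)
river: ρ → (-6,22,23)
river: ρ → (23,24,-5)
river: ρ → (-5,26,18)
river: ρ → (18,10,-13)
river: ρ → (-13,16,15)
river: ρ → (15,14,-14)
ρ-cycle length = 18 (tail of 1 descent step not counted)

18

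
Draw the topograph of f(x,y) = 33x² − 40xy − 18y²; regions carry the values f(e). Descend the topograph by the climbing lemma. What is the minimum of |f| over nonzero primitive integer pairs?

descent: ρ → (-18,40,33)  [lands on river]
river: ρ → (33,26,-25)
river: ρ → (-25,24,34)
river: ρ → (34,44,-15)
river: ρ → (-15,46,31)
river: ρ → (31,16,-30)
river: ρ → (-30,44,17)
river: ρ → (17,58,-9)
river: ρ → (-9,50,41)
river: ρ → (41,32,-18)
closes: descent 1, river 10
min |a| on river = 9

9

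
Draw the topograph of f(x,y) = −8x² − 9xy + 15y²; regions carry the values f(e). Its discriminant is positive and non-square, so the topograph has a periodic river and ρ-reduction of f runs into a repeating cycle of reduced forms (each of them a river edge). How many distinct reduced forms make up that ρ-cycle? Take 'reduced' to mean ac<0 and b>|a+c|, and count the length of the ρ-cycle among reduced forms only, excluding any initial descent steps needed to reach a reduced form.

D = 561, ⌊√D⌋ = 23
descent: ρ → (15,9,-8)  [lands on river]
river: ρ → (-8,23,1)
river: ρ → (1,23,-8)
river: ρ → (-8,9,15)
river: ρ → (15,21,-2)
river: ρ → (-2,23,4)
river: ρ → (4,17,-17)
river: ρ → (-17,17,4)
river: ρ → (4,23,-2)
river: ρ → (-2,21,15)
ρ-cycle length = 10 (tail of 1 descent step not counted)

10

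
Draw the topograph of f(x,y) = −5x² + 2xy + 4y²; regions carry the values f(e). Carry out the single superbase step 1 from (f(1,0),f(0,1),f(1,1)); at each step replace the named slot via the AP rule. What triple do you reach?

start (-5,4,1) = (f(1,0),f(0,1),f(1,1))
replace slot 1: 2·(4+1) − (-5) = 15 → (15,4,1)

15,4,1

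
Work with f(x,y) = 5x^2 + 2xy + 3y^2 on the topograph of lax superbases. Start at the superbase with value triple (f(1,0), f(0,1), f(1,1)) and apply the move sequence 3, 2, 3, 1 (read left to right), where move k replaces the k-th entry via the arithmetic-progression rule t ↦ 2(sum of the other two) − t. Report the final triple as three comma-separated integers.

start (5,3,10) = (f(1,0),f(0,1),f(1,1))
replace slot 3: 2·(5+3) − 10 = 6 → (5,3,6)
replace slot 2: 2·(5+6) − 3 = 19 → (5,19,6)
replace slot 3: 2·(5+19) − 6 = 42 → (5,19,42)
replace slot 1: 2·(19+42) − 5 = 117 → (117,19,42)

117,19,42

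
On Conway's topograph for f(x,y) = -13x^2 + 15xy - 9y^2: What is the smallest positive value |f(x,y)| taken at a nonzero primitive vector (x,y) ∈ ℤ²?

translate: b→11 (≡-15 mod 26), so (13,-15,9)→(13,11,7)
flip: (13,11,7)→(7,-11,13)
translate: b→3 (≡-11 mod 14), so (7,-11,13)→(7,3,9)
reduced (well bottom): (7,3,9) with a≤c, −a<b≤a
well minimum |f| = |-7| = 7 (negative-definite)

7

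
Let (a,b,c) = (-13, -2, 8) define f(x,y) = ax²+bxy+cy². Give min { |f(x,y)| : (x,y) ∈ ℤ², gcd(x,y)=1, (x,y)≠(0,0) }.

descent: ρ → (8,18,-3)  [lands on river]
river: ρ → (-3,18,8)
river: ρ → (8,14,-7)
river: ρ → (-7,14,8)
closes: descent 1, river 4
min |a| on river = 3

3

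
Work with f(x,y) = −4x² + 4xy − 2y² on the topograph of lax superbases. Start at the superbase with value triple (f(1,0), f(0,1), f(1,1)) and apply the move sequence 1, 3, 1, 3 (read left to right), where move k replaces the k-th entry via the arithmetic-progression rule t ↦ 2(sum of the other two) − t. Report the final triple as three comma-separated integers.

start (-4,-2,-2) = (f(1,0),f(0,1),f(1,1))
replace slot 1: 2·((-2)+(-2)) − (-4) = -4 → (-4,-2,-2)
replace slot 3: 2·((-4)+(-2)) − (-2) = -10 → (-4,-2,-10)
replace slot 1: 2·((-2)+(-10)) − (-4) = -20 → (-20,-2,-10)
replace slot 3: 2·((-20)+(-2)) − (-10) = -34 → (-20,-2,-34)

-20,-2,-34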